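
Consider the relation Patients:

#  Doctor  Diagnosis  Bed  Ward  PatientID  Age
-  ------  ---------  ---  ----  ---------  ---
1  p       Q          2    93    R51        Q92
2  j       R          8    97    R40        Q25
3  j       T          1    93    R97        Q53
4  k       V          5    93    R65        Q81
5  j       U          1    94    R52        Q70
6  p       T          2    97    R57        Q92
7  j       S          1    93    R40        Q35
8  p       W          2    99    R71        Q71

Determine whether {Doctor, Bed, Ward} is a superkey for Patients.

Rows 3 and 7 have the same {Doctor, Bed, Ward} value (Doctor=j, Bed=1, Ward=93) but are distinct tuples, so {Doctor, Bed, Ward} does not determine every attribute — not a superkey.

No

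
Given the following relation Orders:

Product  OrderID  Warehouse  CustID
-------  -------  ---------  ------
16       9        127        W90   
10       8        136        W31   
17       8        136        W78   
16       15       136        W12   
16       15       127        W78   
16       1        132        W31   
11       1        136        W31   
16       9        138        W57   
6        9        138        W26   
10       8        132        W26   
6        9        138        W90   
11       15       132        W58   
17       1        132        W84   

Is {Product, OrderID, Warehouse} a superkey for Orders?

Two distinct rows share (Product=6, OrderID=9, Warehouse=138), so {Product, OrderID, Warehouse} does not determine every attribute — not a superkey.

No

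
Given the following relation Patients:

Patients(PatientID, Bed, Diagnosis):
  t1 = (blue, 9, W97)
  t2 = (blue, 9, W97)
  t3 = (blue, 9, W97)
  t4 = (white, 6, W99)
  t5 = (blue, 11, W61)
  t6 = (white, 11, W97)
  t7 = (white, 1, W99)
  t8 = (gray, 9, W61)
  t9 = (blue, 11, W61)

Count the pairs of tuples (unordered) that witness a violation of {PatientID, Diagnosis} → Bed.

(PatientID=blue, Diagnosis=W97): all 3 rows agree on Bed — 0 pairs.
(PatientID=white, Diagnosis=W99): violating pairs (4,7) — 1 pair.
(PatientID=blue, Diagnosis=W61): all 2 rows agree on Bed — 0 pairs.

1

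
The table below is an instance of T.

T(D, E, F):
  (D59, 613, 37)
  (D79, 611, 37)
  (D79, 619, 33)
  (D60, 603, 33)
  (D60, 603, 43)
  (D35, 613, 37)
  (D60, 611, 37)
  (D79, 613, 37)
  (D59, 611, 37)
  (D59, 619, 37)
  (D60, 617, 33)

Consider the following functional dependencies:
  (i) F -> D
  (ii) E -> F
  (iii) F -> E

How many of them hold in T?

0

(i) F -> D: F=37: 7 rows → D takes values {D59, D79, D35, D60} — violation; F=33: 3 rows → D takes values {D79, D60} — violation — fails.
(ii) E -> F: E=619: 2 rows → F takes values {33, 37} — violation; E=603: 2 rows → F takes values {33, 43} — violation — fails.
(iii) F -> E: F=37: 7 rows → E takes values {613, 611, 619} — violation; F=33: 3 rows → E takes values {619, 603, 617} — violation — fails.
None of the 3 dependencies hold.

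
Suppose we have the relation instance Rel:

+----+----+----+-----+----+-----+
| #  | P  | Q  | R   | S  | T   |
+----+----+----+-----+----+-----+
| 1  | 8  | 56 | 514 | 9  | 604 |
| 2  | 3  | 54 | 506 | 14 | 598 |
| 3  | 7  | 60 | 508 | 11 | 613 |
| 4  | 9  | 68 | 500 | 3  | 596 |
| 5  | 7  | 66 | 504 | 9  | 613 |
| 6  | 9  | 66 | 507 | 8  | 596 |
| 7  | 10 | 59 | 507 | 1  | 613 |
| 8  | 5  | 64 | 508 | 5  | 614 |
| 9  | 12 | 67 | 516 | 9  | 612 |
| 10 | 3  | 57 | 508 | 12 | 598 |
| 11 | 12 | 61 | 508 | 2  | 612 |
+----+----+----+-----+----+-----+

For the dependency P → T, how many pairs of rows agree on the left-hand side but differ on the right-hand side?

P=3: all 2 rows agree on T — 0 pairs.
P=7: all 2 rows agree on T — 0 pairs.
P=9: all 2 rows agree on T — 0 pairs.
P=12: all 2 rows agree on T — 0 pairs.

0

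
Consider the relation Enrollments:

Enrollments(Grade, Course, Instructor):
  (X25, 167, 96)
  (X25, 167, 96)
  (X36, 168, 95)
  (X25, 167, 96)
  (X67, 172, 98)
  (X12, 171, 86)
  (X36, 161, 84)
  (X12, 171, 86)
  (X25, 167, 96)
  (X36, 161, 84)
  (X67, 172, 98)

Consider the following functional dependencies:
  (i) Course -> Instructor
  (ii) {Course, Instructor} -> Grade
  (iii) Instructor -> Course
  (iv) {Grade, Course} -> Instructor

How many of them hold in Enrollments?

(i) Course -> Instructor: every LHS value maps to a single RHS value — holds.
(ii) {Course, Instructor} -> Grade: every LHS value maps to a single RHS value — holds.
(iii) Instructor -> Course: every LHS value maps to a single RHS value — holds.
(iv) {Grade, Course} -> Instructor: every LHS value maps to a single RHS value — holds.
4 of the 4 dependencies hold.

4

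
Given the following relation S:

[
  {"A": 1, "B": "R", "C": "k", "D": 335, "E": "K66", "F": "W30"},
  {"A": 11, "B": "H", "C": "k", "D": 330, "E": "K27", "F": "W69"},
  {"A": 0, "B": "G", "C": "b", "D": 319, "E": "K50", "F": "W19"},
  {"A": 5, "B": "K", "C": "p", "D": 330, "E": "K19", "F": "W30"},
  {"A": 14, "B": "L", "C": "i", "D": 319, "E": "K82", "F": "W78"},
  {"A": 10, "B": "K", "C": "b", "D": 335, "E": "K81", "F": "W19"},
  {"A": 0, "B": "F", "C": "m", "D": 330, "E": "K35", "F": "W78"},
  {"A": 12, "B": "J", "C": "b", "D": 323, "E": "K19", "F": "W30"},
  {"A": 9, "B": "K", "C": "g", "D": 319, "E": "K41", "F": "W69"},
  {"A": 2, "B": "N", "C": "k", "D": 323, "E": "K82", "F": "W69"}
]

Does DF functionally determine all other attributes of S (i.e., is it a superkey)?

All 10 rows have distinct DF values, so DF → (all attributes) holds and DF is a superkey.

Yes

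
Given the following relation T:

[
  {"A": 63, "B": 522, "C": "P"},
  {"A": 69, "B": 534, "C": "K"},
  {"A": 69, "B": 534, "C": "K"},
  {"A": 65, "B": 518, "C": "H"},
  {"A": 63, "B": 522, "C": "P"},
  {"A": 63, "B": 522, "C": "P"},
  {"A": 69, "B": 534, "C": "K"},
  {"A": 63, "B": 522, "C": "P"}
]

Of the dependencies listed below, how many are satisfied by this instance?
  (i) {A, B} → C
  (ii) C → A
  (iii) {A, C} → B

(i) {A, B} → C: every LHS value maps to a single RHS value — holds.
(ii) C → A: every LHS value maps to a single RHS value — holds.
(iii) {A, C} → B: every LHS value maps to a single RHS value — holds.
3 of the 3 dependencies hold.

3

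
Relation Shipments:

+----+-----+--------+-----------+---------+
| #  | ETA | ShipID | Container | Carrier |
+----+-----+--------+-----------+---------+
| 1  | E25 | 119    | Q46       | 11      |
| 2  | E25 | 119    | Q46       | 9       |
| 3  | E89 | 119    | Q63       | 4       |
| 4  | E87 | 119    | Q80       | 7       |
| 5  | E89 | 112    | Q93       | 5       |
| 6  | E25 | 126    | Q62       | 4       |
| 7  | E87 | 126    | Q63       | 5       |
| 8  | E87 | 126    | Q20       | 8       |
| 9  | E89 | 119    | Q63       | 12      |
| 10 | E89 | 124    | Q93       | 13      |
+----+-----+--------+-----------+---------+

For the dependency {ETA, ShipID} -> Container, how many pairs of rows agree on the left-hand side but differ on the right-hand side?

(ETA=E25, ShipID=119): all 2 rows agree on Container — 0 pairs.
(ETA=E89, ShipID=119): all 2 rows agree on Container — 0 pairs.
(ETA=E87, ShipID=126): violating pairs (7,8) — 1 pair.

1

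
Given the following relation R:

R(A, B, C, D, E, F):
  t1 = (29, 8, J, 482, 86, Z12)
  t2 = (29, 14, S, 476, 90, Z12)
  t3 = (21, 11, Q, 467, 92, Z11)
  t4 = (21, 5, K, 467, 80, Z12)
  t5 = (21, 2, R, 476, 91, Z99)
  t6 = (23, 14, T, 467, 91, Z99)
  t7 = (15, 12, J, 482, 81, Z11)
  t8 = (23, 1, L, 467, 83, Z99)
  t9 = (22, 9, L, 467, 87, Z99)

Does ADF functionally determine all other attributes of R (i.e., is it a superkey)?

Rows 6 and 8 have the same ADF value (A=23, D=467, F=Z99) but are distinct tuples, so ADF does not determine every attribute — not a superkey.

No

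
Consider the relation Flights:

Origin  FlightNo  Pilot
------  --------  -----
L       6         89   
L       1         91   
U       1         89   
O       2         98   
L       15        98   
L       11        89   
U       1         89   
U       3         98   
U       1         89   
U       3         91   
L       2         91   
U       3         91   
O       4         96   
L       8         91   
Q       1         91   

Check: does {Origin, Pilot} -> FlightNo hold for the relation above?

No

(Origin=L, Pilot=89): 2 rows → FlightNo takes values {6, 11} — violation
(Origin=L, Pilot=91): 3 rows → FlightNo takes values {1, 2, 8} — violation
(Origin=U, Pilot=89): 3 rows → FlightNo = 1, 1, 1 ✓
(Origin=O, Pilot=98): 1 row → FlightNo = 2 ✓
(Origin=L, Pilot=98): 1 row → FlightNo = 15 ✓
(Origin=U, Pilot=98): 1 row → FlightNo = 3 ✓
(Origin=U, Pilot=91): 2 rows → FlightNo = 3, 3 ✓
(Origin=O, Pilot=96): 1 row → FlightNo = 4 ✓
(Origin=Q, Pilot=91): 1 row → FlightNo = 1 ✓
Two rows agree on {Origin, Pilot} but differ on FlightNo, so {Origin, Pilot} -> FlightNo does not hold.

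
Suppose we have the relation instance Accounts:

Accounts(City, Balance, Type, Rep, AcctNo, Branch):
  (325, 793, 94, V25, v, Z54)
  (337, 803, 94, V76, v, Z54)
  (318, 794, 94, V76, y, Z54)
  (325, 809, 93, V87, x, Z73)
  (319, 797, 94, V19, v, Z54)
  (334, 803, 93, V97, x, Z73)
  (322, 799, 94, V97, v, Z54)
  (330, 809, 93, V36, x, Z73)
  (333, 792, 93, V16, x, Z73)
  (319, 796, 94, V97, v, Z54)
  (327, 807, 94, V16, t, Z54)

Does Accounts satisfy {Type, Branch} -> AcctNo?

No

(Type=94, Branch=Z54): 7 rows → AcctNo takes values {v, y, t} — violation
(Type=93, Branch=Z73): 4 rows → AcctNo = x, x, x, x ✓
Two rows agree on {Type, Branch} but differ on AcctNo, so {Type, Branch} -> AcctNo does not hold.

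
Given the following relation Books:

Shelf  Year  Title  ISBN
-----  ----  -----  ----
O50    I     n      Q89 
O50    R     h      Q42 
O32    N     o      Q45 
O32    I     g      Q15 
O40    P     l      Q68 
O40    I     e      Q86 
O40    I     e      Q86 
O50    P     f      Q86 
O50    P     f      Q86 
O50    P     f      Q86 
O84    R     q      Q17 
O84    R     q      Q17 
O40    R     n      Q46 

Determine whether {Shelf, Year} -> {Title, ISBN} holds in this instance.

Yes

(Shelf=O50, Year=I): 1 row → {Title,ISBN} = (n, Q89) ✓
(Shelf=O50, Year=R): 1 row → {Title,ISBN} = (h, Q42) ✓
(Shelf=O32, Year=N): 1 row → {Title,ISBN} = (o, Q45) ✓
(Shelf=O32, Year=I): 1 row → {Title,ISBN} = (g, Q15) ✓
(Shelf=O40, Year=P): 1 row → {Title,ISBN} = (l, Q68) ✓
(Shelf=O40, Year=I): 2 rows → {Title,ISBN} = (e, Q86), (e, Q86) ✓
(Shelf=O50, Year=P): 3 rows → {Title,ISBN} = (f, Q86), (f, Q86), (f, Q86) ✓
(Shelf=O84, Year=R): 2 rows → {Title,ISBN} = (q, Q17), (q, Q17) ✓
(Shelf=O40, Year=R): 1 row → {Title,ISBN} = (n, Q46) ✓
Every {Shelf, Year} value is associated with a single {Title, ISBN} value, so {Shelf, Year} -> {Title, ISBN} holds.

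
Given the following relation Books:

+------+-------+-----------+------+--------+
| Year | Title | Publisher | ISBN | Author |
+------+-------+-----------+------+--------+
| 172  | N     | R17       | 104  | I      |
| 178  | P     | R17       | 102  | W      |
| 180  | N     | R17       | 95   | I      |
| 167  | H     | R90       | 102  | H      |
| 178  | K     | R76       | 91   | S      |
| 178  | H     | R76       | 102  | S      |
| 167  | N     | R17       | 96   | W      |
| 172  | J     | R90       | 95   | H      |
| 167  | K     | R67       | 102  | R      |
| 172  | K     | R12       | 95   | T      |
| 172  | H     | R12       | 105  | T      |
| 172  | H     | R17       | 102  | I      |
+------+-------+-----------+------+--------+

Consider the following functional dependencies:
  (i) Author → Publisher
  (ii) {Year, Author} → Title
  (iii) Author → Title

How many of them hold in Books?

1

(i) Author → Publisher: every LHS value maps to a single RHS value — holds.
(ii) {Year, Author} → Title: (Year=172, Author=I): 2 rows → Title takes values {N, H} — violation; (Year=178, Author=S): 2 rows → Title takes values {K, H} — violation; (Year=172, Author=T): 2 rows → Title takes values {K, H} — violation — fails.
(iii) Author → Title: Author=I: 3 rows → Title takes values {N, H} — violation; Author=W: 2 rows → Title takes values {P, N} — violation; Author=H: 2 rows → Title takes values {H, J} — violation; Author=S: 2 rows → Title takes values {K, H} — violation; Author=T: 2 rows → Title takes values {K, H} — violation — fails.
1 of the 3 dependencies holds.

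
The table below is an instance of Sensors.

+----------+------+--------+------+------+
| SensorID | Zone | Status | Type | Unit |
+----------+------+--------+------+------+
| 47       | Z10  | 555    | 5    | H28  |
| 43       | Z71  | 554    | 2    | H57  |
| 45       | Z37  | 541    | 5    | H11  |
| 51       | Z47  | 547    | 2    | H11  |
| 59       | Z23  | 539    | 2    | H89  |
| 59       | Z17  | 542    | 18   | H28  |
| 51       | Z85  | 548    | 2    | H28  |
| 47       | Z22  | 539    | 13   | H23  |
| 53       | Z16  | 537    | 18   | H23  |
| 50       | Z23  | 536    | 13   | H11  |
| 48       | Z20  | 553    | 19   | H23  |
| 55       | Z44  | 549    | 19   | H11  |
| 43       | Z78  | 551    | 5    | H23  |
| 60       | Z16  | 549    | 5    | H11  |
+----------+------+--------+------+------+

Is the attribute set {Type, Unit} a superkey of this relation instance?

Two distinct rows share (Type=5, Unit=H11), so {Type, Unit} does not determine every attribute — not a superkey.

No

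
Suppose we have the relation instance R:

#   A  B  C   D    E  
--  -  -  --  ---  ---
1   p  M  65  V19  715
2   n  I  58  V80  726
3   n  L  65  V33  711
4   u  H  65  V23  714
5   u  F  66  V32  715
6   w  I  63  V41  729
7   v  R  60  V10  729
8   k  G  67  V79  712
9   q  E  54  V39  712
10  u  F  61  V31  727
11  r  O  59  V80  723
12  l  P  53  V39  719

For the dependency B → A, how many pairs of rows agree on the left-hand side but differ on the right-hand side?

1

B=I: violating pairs (2,6) — 1 pair.
B=F: all 2 rows agree on A — 0 pairs.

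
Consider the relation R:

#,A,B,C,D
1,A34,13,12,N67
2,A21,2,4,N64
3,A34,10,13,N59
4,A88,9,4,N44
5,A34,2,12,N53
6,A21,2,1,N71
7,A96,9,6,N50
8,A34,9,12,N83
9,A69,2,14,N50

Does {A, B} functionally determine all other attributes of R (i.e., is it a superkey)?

Rows 2 and 6 have the same {A, B} value (A=A21, B=2) but are distinct tuples, so {A, B} does not determine every attribute — not a superkey.

No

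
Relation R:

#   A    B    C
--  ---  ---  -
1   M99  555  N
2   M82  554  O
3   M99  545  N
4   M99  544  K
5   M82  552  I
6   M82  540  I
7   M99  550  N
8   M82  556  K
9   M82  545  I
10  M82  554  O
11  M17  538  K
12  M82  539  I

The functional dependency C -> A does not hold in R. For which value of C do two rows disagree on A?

K

C=N: rows 1, 3, 7 → A = M99, M99, M99 ✓
C=O: rows 2, 10 → A = M82, M82 ✓
C=K: rows 4, 8, 11 → A takes values {M99, M82, M17} — violation
C=I: rows 5, 6, 9, 12 → A = M82, M82, M82, M82 ✓
The only C value with inconsistent A is C=K.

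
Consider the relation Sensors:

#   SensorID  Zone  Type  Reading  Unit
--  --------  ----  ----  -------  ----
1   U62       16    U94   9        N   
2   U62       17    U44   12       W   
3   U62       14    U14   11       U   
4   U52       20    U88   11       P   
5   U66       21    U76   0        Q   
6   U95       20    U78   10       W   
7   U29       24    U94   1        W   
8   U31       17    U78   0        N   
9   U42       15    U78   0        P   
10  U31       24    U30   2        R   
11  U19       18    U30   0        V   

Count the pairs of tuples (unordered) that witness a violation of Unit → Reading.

5

Unit=N: violating pairs (1,8) — 1 pair.
Unit=W: violating pairs (2,6), (2,7), (6,7) — 3 pairs.
Unit=P: violating pairs (4,9) — 1 pair.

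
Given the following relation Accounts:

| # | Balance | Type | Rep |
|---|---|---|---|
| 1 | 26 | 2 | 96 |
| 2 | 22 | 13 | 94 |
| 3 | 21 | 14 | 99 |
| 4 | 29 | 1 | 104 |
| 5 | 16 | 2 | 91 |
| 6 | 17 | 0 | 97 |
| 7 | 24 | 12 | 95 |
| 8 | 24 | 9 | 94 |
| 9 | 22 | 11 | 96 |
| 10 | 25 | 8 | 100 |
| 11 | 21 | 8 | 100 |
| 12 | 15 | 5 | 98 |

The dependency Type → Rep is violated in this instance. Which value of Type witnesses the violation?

Type=2: rows 1, 5 → Rep takes values {96, 91} — violation
Type=13: row 2 → Rep = 94 ✓
Type=14: row 3 → Rep = 99 ✓
Type=1: row 4 → Rep = 104 ✓
Type=0: row 6 → Rep = 97 ✓
Type=12: row 7 → Rep = 95 ✓
Type=9: row 8 → Rep = 94 ✓
Type=11: row 9 → Rep = 96 ✓
Type=8: rows 10, 11 → Rep = 100, 100 ✓
Type=5: row 12 → Rep = 98 ✓
The only Type value with inconsistent Rep is Type=2.

2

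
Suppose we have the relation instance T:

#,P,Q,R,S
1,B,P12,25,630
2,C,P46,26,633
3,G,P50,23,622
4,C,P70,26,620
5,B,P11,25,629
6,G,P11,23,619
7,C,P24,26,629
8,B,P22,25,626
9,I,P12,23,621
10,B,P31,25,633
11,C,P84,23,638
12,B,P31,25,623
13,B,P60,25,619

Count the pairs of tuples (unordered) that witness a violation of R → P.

R=25: all 6 rows agree on P — 0 pairs.
R=26: all 3 rows agree on P — 0 pairs.
R=23: violating pairs (3,9), (3,11), (6,9), (6,11), (9,11) — 5 pairs.

5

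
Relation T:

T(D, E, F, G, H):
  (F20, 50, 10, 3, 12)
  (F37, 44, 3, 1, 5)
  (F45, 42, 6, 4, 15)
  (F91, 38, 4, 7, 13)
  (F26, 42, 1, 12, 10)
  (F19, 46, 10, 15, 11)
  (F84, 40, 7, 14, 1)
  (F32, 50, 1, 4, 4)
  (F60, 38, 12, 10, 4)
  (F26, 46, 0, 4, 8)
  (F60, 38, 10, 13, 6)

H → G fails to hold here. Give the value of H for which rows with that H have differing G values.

H=12: 1 row → G = 3 ✓
H=5: 1 row → G = 1 ✓
H=15: 1 row → G = 4 ✓
H=13: 1 row → G = 7 ✓
H=10: 1 row → G = 12 ✓
H=11: 1 row → G = 15 ✓
H=1: 1 row → G = 14 ✓
H=4: 2 rows → G takes values {4, 10} — violation
H=8: 1 row → G = 4 ✓
H=6: 1 row → G = 13 ✓
The only H value with inconsistent G is H=4.

4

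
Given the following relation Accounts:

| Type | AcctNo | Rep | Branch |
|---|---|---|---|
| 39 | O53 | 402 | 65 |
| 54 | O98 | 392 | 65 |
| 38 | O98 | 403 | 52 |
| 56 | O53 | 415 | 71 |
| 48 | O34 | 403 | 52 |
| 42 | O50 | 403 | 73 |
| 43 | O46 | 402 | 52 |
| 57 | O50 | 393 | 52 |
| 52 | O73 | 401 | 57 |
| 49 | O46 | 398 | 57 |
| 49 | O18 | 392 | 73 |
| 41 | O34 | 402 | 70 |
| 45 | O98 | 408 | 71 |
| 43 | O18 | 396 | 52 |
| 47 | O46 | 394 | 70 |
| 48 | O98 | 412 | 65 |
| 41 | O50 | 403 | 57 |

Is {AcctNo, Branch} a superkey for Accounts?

No

Two distinct rows share (AcctNo=O98, Branch=65), so {AcctNo, Branch} does not determine every attribute — not a superkey.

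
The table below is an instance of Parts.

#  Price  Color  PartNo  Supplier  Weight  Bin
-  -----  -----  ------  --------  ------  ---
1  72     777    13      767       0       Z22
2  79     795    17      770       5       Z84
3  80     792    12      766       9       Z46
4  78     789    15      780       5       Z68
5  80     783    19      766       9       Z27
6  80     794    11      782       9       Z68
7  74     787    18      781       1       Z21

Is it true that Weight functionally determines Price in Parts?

Weight=0: row 1 → Price = 72 ✓
Weight=5: rows 2, 4 → Price takes values {79, 78} — violation
Weight=9: rows 3, 5, 6 → Price = 80, 80, 80 ✓
Weight=1: row 7 → Price = 74 ✓
Two rows agree on Weight but differ on Price, so Weight → Price does not hold.

No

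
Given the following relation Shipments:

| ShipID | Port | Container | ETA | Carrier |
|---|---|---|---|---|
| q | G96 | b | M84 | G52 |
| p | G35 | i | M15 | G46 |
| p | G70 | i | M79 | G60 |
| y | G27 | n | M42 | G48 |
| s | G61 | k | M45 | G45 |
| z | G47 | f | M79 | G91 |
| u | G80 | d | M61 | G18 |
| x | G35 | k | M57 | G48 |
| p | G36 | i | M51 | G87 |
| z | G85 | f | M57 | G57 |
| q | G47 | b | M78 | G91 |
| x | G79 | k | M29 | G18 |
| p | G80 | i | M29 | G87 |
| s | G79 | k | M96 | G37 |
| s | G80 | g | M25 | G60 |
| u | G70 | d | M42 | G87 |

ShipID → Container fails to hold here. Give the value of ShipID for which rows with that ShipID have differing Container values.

ShipID=q: 2 rows → Container = b, b ✓
ShipID=p: 4 rows → Container = i, i, i, i ✓
ShipID=y: 1 row → Container = n ✓
ShipID=s: 3 rows → Container takes values {k, g} — violation
ShipID=z: 2 rows → Container = f, f ✓
ShipID=u: 2 rows → Container = d, d ✓
ShipID=x: 2 rows → Container = k, k ✓
The only ShipID value with inconsistent Container is ShipID=s.

s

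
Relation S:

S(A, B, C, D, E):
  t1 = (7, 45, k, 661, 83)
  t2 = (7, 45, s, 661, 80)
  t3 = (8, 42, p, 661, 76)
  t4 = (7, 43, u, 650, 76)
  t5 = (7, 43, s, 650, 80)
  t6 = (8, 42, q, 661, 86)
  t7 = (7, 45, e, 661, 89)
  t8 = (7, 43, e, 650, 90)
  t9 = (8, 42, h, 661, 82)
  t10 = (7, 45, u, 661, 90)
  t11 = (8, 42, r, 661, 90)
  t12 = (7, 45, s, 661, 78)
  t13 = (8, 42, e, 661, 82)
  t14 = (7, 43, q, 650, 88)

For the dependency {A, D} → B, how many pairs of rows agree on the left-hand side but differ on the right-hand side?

(A=7, D=661): all 5 rows agree on B — 0 pairs.
(A=8, D=661): all 5 rows agree on B — 0 pairs.
(A=7, D=650): all 4 rows agree on B — 0 pairs.

0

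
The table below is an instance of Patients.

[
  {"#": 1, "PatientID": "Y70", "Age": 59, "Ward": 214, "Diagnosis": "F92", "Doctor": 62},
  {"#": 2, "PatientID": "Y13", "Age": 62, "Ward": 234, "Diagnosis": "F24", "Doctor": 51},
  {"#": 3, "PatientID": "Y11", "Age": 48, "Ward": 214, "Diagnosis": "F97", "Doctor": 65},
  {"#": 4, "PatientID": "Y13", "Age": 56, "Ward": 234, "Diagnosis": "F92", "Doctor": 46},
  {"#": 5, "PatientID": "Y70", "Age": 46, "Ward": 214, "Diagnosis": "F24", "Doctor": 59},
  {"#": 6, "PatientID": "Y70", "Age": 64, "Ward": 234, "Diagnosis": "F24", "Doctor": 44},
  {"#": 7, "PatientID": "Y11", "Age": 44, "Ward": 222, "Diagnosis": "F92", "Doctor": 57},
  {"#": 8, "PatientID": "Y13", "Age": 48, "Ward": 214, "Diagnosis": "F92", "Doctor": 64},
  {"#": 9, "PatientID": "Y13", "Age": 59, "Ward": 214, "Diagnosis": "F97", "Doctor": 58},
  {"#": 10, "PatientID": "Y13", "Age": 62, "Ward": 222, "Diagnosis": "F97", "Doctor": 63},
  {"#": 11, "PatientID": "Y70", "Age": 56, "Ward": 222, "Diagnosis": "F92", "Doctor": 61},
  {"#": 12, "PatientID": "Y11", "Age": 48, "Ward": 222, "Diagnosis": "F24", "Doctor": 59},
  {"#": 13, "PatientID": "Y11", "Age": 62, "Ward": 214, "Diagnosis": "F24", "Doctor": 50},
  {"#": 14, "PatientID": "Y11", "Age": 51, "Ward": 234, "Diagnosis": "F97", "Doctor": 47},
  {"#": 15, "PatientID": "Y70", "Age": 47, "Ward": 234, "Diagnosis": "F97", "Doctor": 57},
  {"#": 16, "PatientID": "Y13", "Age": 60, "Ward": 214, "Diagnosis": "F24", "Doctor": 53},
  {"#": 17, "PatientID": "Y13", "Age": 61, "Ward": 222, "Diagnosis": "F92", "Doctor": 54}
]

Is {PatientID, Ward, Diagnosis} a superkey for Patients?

Yes

All 17 rows have distinct {PatientID, Ward, Diagnosis} values, so {PatientID, Ward, Diagnosis} → (all attributes) holds and {PatientID, Ward, Diagnosis} is a superkey.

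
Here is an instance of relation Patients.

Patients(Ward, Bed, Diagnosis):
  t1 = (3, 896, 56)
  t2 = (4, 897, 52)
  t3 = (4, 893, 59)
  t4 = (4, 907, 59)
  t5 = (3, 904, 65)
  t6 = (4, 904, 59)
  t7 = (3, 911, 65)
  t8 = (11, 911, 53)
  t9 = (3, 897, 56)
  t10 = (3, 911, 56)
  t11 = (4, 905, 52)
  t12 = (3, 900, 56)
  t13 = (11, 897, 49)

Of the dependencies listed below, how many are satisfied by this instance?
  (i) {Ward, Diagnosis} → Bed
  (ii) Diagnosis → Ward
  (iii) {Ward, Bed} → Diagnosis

1

(i) {Ward, Diagnosis} → Bed: (Ward=3, Diagnosis=56): rows 1, 9, 10, 12 → Bed takes values {896, 897, 911, 900} — violation; (Ward=4, Diagnosis=52): rows 2, 11 → Bed takes values {897, 905} — violation; (Ward=4, Diagnosis=59): rows 3, 4, 6 → Bed takes values {893, 907, 904} — violation; (Ward=3, Diagnosis=65): rows 5, 7 → Bed takes values {904, 911} — violation — fails.
(ii) Diagnosis → Ward: every LHS value maps to a single RHS value — holds.
(iii) {Ward, Bed} → Diagnosis: (Ward=3, Bed=911): rows 7, 10 → Diagnosis takes values {65, 56} — violation — fails.
1 of the 3 dependencies holds.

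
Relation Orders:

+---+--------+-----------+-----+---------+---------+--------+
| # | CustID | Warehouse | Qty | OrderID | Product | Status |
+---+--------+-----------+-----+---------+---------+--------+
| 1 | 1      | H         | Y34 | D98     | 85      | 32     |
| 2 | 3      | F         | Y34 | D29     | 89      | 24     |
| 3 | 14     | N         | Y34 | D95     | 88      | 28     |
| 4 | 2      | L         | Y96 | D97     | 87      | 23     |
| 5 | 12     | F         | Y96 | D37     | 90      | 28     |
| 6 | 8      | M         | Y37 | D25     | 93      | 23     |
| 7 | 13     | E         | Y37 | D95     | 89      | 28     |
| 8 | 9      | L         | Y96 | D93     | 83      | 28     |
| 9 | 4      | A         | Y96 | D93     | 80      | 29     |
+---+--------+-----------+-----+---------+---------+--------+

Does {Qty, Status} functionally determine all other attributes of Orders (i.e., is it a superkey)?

No

Rows 5 and 8 have the same {Qty, Status} value (Qty=Y96, Status=28) but are distinct tuples, so {Qty, Status} does not determine every attribute — not a superkey.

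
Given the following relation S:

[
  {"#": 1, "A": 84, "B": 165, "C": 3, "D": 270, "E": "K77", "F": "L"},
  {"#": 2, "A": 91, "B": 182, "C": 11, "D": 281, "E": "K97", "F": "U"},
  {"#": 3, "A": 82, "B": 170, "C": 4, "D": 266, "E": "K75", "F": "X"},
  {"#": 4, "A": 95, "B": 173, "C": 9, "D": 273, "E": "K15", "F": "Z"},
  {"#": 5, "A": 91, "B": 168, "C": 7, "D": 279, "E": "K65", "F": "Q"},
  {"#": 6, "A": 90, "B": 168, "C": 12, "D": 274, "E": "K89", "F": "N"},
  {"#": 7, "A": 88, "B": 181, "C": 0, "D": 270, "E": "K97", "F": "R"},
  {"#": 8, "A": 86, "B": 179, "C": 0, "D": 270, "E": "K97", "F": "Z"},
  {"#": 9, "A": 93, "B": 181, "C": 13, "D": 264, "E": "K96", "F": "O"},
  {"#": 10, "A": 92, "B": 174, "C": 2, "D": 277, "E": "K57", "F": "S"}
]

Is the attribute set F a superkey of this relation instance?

No

Rows 4 and 8 have the same F value F=Z but are distinct tuples, so F does not determine every attribute — not a superkey.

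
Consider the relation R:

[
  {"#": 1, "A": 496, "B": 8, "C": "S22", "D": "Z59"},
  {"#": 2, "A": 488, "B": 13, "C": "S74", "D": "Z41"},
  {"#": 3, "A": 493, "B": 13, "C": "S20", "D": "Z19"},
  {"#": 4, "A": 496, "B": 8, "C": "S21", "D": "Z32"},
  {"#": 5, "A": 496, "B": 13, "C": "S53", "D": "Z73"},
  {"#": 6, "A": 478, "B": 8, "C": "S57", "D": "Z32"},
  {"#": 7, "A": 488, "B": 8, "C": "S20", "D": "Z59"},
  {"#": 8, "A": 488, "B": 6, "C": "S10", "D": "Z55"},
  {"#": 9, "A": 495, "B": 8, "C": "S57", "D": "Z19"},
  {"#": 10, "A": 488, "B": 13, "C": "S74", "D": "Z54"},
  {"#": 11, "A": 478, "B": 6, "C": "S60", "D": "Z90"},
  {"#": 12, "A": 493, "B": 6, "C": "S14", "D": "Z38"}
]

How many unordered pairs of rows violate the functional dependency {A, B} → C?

(A=496, B=8): violating pairs (1,4) — 1 pair.
(A=488, B=13): all 2 rows agree on C — 0 pairs.

1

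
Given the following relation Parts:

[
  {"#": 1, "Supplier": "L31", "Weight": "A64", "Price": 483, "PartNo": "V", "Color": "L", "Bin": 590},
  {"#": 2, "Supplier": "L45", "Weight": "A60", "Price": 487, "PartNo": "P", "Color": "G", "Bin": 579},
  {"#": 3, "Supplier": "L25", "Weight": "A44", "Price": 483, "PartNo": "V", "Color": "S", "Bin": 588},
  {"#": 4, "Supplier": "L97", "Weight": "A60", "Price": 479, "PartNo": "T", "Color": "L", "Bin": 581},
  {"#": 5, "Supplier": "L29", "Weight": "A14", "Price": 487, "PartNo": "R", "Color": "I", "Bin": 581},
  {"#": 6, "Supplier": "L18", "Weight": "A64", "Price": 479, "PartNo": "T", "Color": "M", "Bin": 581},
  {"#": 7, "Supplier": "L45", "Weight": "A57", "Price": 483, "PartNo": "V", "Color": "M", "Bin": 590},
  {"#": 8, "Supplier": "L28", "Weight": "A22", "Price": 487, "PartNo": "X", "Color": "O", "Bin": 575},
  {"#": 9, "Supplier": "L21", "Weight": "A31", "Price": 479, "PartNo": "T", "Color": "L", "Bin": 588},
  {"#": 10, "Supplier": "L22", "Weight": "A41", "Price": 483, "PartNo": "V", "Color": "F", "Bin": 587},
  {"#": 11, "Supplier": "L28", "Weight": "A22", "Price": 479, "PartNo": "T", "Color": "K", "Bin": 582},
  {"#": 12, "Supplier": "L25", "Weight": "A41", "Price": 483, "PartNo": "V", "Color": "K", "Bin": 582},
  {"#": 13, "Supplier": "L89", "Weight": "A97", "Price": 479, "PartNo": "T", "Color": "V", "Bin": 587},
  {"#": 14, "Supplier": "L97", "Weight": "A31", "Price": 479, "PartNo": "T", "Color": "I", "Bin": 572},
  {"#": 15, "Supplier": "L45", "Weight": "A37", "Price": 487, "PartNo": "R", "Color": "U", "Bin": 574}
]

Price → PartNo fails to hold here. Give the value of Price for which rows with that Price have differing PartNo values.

487

Price=483: rows 1, 3, 7, 10, 12 → PartNo = V, V, V, V, V ✓
Price=487: rows 2, 5, 8, 15 → PartNo takes values {P, R, X} — violation
Price=479: rows 4, 6, 9, 11, 13, 14 → PartNo = T, T, T, T, T, T ✓
The only Price value with inconsistent PartNo is Price=487.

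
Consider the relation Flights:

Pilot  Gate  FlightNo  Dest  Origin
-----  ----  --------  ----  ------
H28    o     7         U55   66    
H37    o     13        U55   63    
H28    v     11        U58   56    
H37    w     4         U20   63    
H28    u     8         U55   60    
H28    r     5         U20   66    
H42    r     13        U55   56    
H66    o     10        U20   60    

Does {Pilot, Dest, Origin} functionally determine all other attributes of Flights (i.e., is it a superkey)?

All 8 rows have distinct {Pilot, Dest, Origin} values, so {Pilot, Dest, Origin} → (all attributes) holds and {Pilot, Dest, Origin} is a superkey.

Yes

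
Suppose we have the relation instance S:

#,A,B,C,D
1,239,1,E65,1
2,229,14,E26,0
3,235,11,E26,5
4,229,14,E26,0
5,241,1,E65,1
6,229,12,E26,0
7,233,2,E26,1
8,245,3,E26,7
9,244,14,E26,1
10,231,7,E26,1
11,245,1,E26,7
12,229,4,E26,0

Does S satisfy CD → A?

(C=E65, D=1): rows 1, 5 → A takes values {239, 241} — violation
(C=E26, D=0): rows 2, 4, 6, 12 → A = 229, 229, 229, 229 ✓
(C=E26, D=5): row 3 → A = 235 ✓
(C=E26, D=1): rows 7, 9, 10 → A takes values {233, 244, 231} — violation
(C=E26, D=7): rows 8, 11 → A = 245, 245 ✓
Two rows agree on CD but differ on A, so CD → A does not hold.

No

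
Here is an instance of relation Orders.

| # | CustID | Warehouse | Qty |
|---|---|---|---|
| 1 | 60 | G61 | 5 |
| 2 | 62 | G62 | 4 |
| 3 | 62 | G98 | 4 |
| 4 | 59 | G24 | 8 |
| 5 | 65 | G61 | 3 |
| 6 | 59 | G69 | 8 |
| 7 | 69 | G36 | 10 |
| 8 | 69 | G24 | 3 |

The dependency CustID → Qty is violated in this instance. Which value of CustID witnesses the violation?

69

CustID=60: row 1 → Qty = 5 ✓
CustID=62: rows 2, 3 → Qty = 4, 4 ✓
CustID=59: rows 4, 6 → Qty = 8, 8 ✓
CustID=65: row 5 → Qty = 3 ✓
CustID=69: rows 7, 8 → Qty takes values {10, 3} — violation
The only CustID value with inconsistent Qty is CustID=69.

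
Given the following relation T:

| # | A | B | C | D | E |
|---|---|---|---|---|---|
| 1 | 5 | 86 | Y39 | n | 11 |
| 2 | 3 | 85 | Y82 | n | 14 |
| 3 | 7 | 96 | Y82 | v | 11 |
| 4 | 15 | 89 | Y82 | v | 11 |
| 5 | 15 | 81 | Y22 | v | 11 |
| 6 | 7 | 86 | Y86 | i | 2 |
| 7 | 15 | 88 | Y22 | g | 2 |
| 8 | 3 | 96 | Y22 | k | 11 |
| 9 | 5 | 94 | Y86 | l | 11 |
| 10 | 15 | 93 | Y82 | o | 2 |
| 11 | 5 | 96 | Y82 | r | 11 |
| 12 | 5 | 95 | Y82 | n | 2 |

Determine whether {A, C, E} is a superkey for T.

Yes

All 12 rows have distinct {A, C, E} values, so {A, C, E} → (all attributes) holds and {A, C, E} is a superkey.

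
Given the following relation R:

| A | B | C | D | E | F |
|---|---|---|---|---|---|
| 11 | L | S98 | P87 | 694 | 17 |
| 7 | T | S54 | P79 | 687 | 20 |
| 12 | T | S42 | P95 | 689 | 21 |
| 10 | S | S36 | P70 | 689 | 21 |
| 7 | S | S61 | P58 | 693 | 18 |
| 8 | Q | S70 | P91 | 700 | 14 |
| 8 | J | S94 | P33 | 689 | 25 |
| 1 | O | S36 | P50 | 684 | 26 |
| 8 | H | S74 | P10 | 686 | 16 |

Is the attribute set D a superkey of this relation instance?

Yes

All 9 rows have distinct D values, so D → (all attributes) holds and D is a superkey.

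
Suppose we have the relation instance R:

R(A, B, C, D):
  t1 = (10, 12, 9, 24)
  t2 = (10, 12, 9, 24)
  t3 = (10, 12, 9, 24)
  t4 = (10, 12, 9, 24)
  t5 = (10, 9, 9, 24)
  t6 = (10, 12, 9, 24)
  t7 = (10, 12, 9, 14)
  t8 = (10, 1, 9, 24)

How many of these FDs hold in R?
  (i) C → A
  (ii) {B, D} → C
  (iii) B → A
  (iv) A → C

(i) C → A: every LHS value maps to a single RHS value — holds.
(ii) {B, D} → C: every LHS value maps to a single RHS value — holds.
(iii) B → A: every LHS value maps to a single RHS value — holds.
(iv) A → C: every LHS value maps to a single RHS value — holds.
4 of the 4 dependencies hold.

4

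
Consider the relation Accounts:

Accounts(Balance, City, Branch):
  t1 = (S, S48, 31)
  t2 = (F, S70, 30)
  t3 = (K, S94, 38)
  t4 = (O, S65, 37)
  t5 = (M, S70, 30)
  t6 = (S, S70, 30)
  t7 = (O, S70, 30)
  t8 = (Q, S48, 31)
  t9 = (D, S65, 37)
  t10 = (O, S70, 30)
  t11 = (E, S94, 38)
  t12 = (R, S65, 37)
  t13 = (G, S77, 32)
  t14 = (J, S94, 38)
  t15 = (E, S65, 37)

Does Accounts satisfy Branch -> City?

Yes

Branch=31: rows 1, 8 → City = S48, S48 ✓
Branch=30: rows 2, 5, 6, 7, 10 → City = S70, S70, S70, S70, S70 ✓
Branch=38: rows 3, 11, 14 → City = S94, S94, S94 ✓
Branch=37: rows 4, 9, 12, 15 → City = S65, S65, S65, S65 ✓
Branch=32: row 13 → City = S77 ✓
Every Branch value is associated with a single City value, so Branch -> City holds.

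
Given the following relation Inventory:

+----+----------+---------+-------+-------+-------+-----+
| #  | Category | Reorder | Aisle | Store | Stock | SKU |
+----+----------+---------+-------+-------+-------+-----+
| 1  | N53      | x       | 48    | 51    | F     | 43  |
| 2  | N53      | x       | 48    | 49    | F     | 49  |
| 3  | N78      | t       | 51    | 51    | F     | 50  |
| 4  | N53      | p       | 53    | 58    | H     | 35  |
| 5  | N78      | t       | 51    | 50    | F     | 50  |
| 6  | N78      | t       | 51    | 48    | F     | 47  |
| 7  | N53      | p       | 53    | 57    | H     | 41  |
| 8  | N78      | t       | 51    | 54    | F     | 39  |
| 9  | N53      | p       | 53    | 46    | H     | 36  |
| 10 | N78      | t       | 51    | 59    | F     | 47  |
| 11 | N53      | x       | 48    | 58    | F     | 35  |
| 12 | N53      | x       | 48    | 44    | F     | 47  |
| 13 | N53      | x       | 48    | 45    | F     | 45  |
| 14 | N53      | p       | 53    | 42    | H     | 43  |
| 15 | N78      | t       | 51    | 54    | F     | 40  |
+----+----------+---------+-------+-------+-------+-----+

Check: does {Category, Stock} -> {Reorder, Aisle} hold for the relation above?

(Category=N53, Stock=F): rows 1, 2, 11, 12, 13 → {Reorder,Aisle} = (x, 48), (x, 48), (x, 48), (x, 48), (x, 48) ✓
(Category=N78, Stock=F): rows 3, 5, 6, 8, 10, 15 → {Reorder,Aisle} = (t, 51), (t, 51), (t, 51), (t, 51), (t, 51), (t, 51) ✓
(Category=N53, Stock=H): rows 4, 7, 9, 14 → {Reorder,Aisle} = (p, 53), (p, 53), (p, 53), (p, 53) ✓
Every {Category, Stock} value is associated with a single {Reorder, Aisle} value, so {Category, Stock} -> {Reorder, Aisle} holds.

Yes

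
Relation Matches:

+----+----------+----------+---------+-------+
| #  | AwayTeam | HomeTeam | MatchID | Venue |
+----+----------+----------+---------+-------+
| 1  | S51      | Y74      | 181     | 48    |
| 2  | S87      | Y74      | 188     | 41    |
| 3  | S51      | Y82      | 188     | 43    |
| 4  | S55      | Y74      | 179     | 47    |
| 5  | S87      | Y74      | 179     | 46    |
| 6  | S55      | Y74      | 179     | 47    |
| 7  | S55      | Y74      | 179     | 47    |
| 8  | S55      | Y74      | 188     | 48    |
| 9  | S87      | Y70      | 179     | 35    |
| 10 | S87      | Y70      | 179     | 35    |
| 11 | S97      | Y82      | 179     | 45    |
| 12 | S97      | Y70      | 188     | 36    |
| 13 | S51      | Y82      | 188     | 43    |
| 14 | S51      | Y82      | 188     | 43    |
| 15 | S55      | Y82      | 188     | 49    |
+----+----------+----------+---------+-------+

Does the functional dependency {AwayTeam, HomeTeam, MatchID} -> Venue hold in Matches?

(AwayTeam=S51, HomeTeam=Y74, MatchID=181): row 1 → Venue = 48 ✓
(AwayTeam=S87, HomeTeam=Y74, MatchID=188): row 2 → Venue = 41 ✓
(AwayTeam=S51, HomeTeam=Y82, MatchID=188): rows 3, 13, 14 → Venue = 43, 43, 43 ✓
(AwayTeam=S55, HomeTeam=Y74, MatchID=179): rows 4, 6, 7 → Venue = 47, 47, 47 ✓
(AwayTeam=S87, HomeTeam=Y74, MatchID=179): row 5 → Venue = 46 ✓
(AwayTeam=S55, HomeTeam=Y74, MatchID=188): row 8 → Venue = 48 ✓
(AwayTeam=S87, HomeTeam=Y70, MatchID=179): rows 9, 10 → Venue = 35, 35 ✓
(AwayTeam=S97, HomeTeam=Y82, MatchID=179): row 11 → Venue = 45 ✓
(AwayTeam=S97, HomeTeam=Y70, MatchID=188): row 12 → Venue = 36 ✓
(AwayTeam=S55, HomeTeam=Y82, MatchID=188): row 15 → Venue = 49 ✓
Every {AwayTeam, HomeTeam, MatchID} value is associated with a single Venue value, so {AwayTeam, HomeTeam, MatchID} -> Venue holds.

Yes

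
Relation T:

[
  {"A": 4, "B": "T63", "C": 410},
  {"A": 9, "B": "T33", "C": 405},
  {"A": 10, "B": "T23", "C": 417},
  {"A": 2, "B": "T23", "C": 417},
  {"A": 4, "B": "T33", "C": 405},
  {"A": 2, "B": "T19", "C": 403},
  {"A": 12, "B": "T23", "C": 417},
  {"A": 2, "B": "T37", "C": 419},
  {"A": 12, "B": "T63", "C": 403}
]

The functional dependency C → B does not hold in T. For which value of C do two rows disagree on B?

C=410: 1 row → B = T63 ✓
C=405: 2 rows → B = T33, T33 ✓
C=417: 3 rows → B = T23, T23, T23 ✓
C=403: 2 rows → B takes values {T19, T63} — violation
C=419: 1 row → B = T37 ✓
The only C value with inconsistent B is C=403.

403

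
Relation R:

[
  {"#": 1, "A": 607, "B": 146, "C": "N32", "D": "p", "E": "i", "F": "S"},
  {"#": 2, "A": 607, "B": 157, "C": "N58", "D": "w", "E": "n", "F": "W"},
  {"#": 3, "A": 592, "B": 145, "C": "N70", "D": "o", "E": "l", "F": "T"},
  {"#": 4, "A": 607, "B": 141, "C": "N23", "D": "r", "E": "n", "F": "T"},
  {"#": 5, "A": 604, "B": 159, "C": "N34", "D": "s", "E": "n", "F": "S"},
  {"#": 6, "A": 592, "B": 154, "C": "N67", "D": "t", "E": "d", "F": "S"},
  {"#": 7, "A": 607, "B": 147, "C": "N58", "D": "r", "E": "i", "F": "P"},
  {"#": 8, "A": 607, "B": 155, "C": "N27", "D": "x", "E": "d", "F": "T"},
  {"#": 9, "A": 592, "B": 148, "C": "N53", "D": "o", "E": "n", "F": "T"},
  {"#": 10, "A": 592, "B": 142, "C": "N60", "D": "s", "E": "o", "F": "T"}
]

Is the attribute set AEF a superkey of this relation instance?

Yes

All 10 rows have distinct AEF values, so AEF → (all attributes) holds and AEF is a superkey.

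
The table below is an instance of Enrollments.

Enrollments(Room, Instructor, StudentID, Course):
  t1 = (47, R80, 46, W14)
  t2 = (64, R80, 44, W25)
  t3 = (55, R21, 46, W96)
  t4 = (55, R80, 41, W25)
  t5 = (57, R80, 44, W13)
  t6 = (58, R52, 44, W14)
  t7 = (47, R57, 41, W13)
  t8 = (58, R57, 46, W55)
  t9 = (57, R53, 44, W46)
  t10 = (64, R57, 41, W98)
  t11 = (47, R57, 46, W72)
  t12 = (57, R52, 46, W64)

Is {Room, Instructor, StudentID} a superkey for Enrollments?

All 12 rows have distinct {Room, Instructor, StudentID} values, so {Room, Instructor, StudentID} → (all attributes) holds and {Room, Instructor, StudentID} is a superkey.

Yes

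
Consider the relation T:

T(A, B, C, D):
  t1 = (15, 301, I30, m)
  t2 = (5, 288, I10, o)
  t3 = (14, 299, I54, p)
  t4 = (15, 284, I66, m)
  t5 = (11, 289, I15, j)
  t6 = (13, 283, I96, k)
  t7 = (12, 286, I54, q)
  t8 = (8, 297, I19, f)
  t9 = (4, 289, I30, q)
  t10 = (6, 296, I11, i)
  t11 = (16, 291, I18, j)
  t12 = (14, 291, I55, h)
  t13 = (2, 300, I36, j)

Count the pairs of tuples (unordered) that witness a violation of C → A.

2

C=I30: violating pairs (1,9) — 1 pair.
C=I54: violating pairs (3,7) — 1 pair.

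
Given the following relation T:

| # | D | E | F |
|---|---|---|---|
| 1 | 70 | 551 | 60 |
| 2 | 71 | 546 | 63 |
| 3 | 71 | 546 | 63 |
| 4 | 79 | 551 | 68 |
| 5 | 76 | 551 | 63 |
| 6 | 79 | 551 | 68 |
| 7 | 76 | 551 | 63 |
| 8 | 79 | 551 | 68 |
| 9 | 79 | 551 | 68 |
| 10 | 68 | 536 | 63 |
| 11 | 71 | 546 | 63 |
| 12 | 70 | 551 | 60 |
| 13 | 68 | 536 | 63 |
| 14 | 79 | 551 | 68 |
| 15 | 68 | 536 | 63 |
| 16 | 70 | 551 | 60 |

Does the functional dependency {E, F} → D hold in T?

Yes

(E=551, F=60): rows 1, 12, 16 → D = 70, 70, 70 ✓
(E=546, F=63): rows 2, 3, 11 → D = 71, 71, 71 ✓
(E=551, F=68): rows 4, 6, 8, 9, 14 → D = 79, 79, 79, 79, 79 ✓
(E=551, F=63): rows 5, 7 → D = 76, 76 ✓
(E=536, F=63): rows 10, 13, 15 → D = 68, 68, 68 ✓
Every {E, F} value is associated with a single D value, so {E, F} → D holds.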